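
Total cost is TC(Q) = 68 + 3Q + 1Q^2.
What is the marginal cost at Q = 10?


MC = dTC/dQ = 3 + 2*1*Q
At Q = 10:
MC = 3 + 2*10
MC = 3 + 20 = 23

23


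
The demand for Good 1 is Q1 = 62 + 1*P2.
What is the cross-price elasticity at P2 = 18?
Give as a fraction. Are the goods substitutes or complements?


dQ1/dP2 = 1
At P2 = 18: Q1 = 62 + 1*18 = 80
Exy = (dQ1/dP2)(P2/Q1) = 1 * 18 / 80 = 9/40
Since Exy > 0, the goods are substitutes.

9/40 (substitutes)


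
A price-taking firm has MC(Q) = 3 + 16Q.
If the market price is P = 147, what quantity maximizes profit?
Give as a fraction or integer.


In perfect competition, profit is maximized where P = MC.
147 = 3 + 16Q
144 = 16Q
Q* = 144/16 = 9

9


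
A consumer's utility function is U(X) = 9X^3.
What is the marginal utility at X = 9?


MU = dU/dX = 9*3*X^(3-1)
MU = 27*X^2
At X = 9:
MU = 27 * 9^2
MU = 27 * 81 = 2187

2187


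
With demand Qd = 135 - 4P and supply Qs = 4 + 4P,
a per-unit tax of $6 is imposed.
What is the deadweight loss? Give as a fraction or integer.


Pre-tax equilibrium quantity: Q* = 139/2
Post-tax equilibrium quantity: Q_tax = 115/2
Reduction in quantity: Q* - Q_tax = 12
DWL = (1/2) * tax * (Q* - Q_tax)
DWL = (1/2) * 6 * 12 = 36

36


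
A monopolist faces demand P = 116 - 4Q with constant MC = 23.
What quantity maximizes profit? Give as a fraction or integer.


TR = P*Q = (116 - 4Q)Q = 116Q - 4Q^2
MR = dTR/dQ = 116 - 8Q
Set MR = MC:
116 - 8Q = 23
93 = 8Q
Q* = 93/8 = 93/8

93/8


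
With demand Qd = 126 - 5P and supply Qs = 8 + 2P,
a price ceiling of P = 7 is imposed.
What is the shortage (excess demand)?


At P = 7:
Qd = 126 - 5*7 = 91
Qs = 8 + 2*7 = 22
Shortage = Qd - Qs = 91 - 22 = 69

69


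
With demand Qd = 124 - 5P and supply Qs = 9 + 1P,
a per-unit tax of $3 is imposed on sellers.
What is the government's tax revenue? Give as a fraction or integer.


With tax on sellers, new supply: Qs' = 9 + 1(P - 3)
= 6 + 1P
New equilibrium quantity:
Q_new = 77/3
Tax revenue = tax * Q_new = 3 * 77/3 = 77

77


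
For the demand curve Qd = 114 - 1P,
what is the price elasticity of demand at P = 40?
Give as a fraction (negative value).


dQ/dP = -1
At P = 40: Q = 114 - 1*40 = 74
E = (dQ/dP)(P/Q) = (-1)(40/74) = -20/37

-20/37


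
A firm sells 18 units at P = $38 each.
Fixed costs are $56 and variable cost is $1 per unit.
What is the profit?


Total Revenue = P * Q = 38 * 18 = $684
Total Cost = FC + VC*Q = 56 + 1*18 = $74
Profit = TR - TC = 684 - 74 = $610

$610


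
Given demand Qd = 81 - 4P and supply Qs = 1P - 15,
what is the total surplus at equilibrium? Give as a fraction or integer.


Find equilibrium: 81 - 4P = 1P - 15
81 + 15 = 5P
P* = 96/5 = 96/5
Q* = 1*96/5 - 15 = 21/5
Inverse demand: P = 81/4 - Q/4, so P_max = 81/4
Inverse supply: P = 15 + Q/1, so P_min = 15
CS = (1/2) * 21/5 * (81/4 - 96/5) = 441/200
PS = (1/2) * 21/5 * (96/5 - 15) = 441/50
TS = CS + PS = 441/200 + 441/50 = 441/40

441/40


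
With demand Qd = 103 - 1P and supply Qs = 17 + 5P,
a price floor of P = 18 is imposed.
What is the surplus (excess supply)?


At P = 18:
Qd = 103 - 1*18 = 85
Qs = 17 + 5*18 = 107
Surplus = Qs - Qd = 107 - 85 = 22

22


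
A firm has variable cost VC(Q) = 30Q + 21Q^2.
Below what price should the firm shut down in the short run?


AVC(Q) = VC(Q)/Q = 30 + 21Q
AVC is increasing in Q, so minimum AVC is at Q -> 0+.
Min AVC = 30
The firm should shut down if P < 30.

30


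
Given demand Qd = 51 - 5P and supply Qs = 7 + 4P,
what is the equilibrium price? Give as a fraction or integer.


At equilibrium, Qd = Qs.
51 - 5P = 7 + 4P
51 - 7 = 5P + 4P
44 = 9P
P* = 44/9 = 44/9

44/9


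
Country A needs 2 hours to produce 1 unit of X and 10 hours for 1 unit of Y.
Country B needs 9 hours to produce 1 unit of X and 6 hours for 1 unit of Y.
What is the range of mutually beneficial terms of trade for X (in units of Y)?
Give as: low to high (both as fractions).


Opportunity cost of X for Country A = hours_X / hours_Y = 2/10 = 1/5 units of Y
Opportunity cost of X for Country B = hours_X / hours_Y = 9/6 = 3/2 units of Y
Terms of trade must be between the two opportunity costs.
Range: 1/5 to 3/2

1/5 to 3/2


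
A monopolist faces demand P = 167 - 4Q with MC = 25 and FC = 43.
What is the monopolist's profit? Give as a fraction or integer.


MR = MC: 167 - 8Q = 25
Q* = 71/4
P* = 167 - 4*71/4 = 96
Profit = (P* - MC)*Q* - FC
= (96 - 25)*71/4 - 43
= 71*71/4 - 43
= 5041/4 - 43 = 4869/4

4869/4


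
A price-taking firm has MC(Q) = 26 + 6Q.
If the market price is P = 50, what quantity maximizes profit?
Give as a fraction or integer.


In perfect competition, profit is maximized where P = MC.
50 = 26 + 6Q
24 = 6Q
Q* = 24/6 = 4

4


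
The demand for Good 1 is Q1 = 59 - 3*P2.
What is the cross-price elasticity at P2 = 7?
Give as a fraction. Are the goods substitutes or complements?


dQ1/dP2 = -3
At P2 = 7: Q1 = 59 - 3*7 = 38
Exy = (dQ1/dP2)(P2/Q1) = -3 * 7 / 38 = -21/38
Since Exy < 0, the goods are complements.

-21/38 (complements)


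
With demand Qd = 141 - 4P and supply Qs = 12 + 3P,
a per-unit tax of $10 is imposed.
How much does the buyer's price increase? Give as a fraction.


With a per-unit tax, the buyer's price increase depends on relative slopes.
Supply slope: d = 3, Demand slope: b = 4
Buyer's price increase = d * tax / (b + d)
= 3 * 10 / (4 + 3)
= 30 / 7 = 30/7

30/7


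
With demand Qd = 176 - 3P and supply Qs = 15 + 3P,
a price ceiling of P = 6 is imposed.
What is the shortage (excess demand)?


At P = 6:
Qd = 176 - 3*6 = 158
Qs = 15 + 3*6 = 33
Shortage = Qd - Qs = 158 - 33 = 125

125


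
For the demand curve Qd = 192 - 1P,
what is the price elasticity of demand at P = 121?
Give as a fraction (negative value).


dQ/dP = -1
At P = 121: Q = 192 - 1*121 = 71
E = (dQ/dP)(P/Q) = (-1)(121/71) = -121/71

-121/71


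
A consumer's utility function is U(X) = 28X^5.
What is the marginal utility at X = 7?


MU = dU/dX = 28*5*X^(5-1)
MU = 140*X^4
At X = 7:
MU = 140 * 7^4
MU = 140 * 2401 = 336140

336140


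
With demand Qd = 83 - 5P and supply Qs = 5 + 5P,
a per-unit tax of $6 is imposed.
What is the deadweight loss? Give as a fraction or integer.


Pre-tax equilibrium quantity: Q* = 44
Post-tax equilibrium quantity: Q_tax = 29
Reduction in quantity: Q* - Q_tax = 15
DWL = (1/2) * tax * (Q* - Q_tax)
DWL = (1/2) * 6 * 15 = 45

45


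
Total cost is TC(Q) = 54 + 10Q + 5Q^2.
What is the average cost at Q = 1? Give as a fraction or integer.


TC(1) = 54 + 10*1 + 5*1^2
TC(1) = 54 + 10 + 5 = 69
AC = TC/Q = 69/1 = 69

69


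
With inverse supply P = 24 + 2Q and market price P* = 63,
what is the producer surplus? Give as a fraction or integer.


Minimum supply price (at Q=0): P_min = 24
Quantity supplied at P* = 63:
Q* = (63 - 24)/2 = 39/2
PS = (1/2) * Q* * (P* - P_min)
PS = (1/2) * 39/2 * (63 - 24)
PS = (1/2) * 39/2 * 39 = 1521/4

1521/4


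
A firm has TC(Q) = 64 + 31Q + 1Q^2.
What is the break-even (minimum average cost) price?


AC(Q) = 64/Q + 31 + 1Q
To minimize: dAC/dQ = -64/Q^2 + 1 = 0
Q^2 = 64/1 = 64
Q* = 8
Min AC = 64/8 + 31 + 1*8
Min AC = 8 + 31 + 8 = 47

47


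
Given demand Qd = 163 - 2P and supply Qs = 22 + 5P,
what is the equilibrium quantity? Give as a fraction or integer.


First find equilibrium price:
163 - 2P = 22 + 5P
P* = 141/7 = 141/7
Then substitute into demand:
Q* = 163 - 2 * 141/7 = 859/7

859/7


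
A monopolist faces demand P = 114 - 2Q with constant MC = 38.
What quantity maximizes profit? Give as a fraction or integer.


TR = P*Q = (114 - 2Q)Q = 114Q - 2Q^2
MR = dTR/dQ = 114 - 4Q
Set MR = MC:
114 - 4Q = 38
76 = 4Q
Q* = 76/4 = 19

19


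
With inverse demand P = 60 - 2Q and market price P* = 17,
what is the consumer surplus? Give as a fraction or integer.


Maximum willingness to pay (at Q=0): P_max = 60
Quantity demanded at P* = 17:
Q* = (60 - 17)/2 = 43/2
CS = (1/2) * Q* * (P_max - P*)
CS = (1/2) * 43/2 * (60 - 17)
CS = (1/2) * 43/2 * 43 = 1849/4

1849/4


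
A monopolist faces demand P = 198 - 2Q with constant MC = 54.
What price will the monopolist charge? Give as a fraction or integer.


MR = 198 - 4Q
Set MR = MC: 198 - 4Q = 54
Q* = 36
Substitute into demand:
P* = 198 - 2*36 = 126

126


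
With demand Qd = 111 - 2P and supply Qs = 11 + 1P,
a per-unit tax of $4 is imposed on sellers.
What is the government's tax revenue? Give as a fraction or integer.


With tax on sellers, new supply: Qs' = 11 + 1(P - 4)
= 7 + 1P
New equilibrium quantity:
Q_new = 125/3
Tax revenue = tax * Q_new = 4 * 125/3 = 500/3

500/3


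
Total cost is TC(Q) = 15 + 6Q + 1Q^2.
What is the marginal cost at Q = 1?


MC = dTC/dQ = 6 + 2*1*Q
At Q = 1:
MC = 6 + 2*1
MC = 6 + 2 = 8

8


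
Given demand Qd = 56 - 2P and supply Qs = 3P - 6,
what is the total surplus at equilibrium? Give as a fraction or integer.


Find equilibrium: 56 - 2P = 3P - 6
56 + 6 = 5P
P* = 62/5 = 62/5
Q* = 3*62/5 - 6 = 156/5
Inverse demand: P = 28 - Q/2, so P_max = 28
Inverse supply: P = 2 + Q/3, so P_min = 2
CS = (1/2) * 156/5 * (28 - 62/5) = 6084/25
PS = (1/2) * 156/5 * (62/5 - 2) = 4056/25
TS = CS + PS = 6084/25 + 4056/25 = 2028/5

2028/5


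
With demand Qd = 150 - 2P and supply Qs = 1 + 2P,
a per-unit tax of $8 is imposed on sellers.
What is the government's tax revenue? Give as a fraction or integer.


With tax on sellers, new supply: Qs' = 1 + 2(P - 8)
= 2P - 15
New equilibrium quantity:
Q_new = 135/2
Tax revenue = tax * Q_new = 8 * 135/2 = 540

540


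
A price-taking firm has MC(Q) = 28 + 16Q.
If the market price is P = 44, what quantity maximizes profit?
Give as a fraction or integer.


In perfect competition, profit is maximized where P = MC.
44 = 28 + 16Q
16 = 16Q
Q* = 16/16 = 1

1


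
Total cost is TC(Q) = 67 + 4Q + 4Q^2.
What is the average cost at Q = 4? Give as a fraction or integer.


TC(4) = 67 + 4*4 + 4*4^2
TC(4) = 67 + 16 + 64 = 147
AC = TC/Q = 147/4 = 147/4

147/4


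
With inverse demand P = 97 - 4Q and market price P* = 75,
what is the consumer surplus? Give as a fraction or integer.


Maximum willingness to pay (at Q=0): P_max = 97
Quantity demanded at P* = 75:
Q* = (97 - 75)/4 = 11/2
CS = (1/2) * Q* * (P_max - P*)
CS = (1/2) * 11/2 * (97 - 75)
CS = (1/2) * 11/2 * 22 = 121/2

121/2


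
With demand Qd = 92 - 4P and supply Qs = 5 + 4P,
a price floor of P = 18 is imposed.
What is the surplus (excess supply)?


At P = 18:
Qd = 92 - 4*18 = 20
Qs = 5 + 4*18 = 77
Surplus = Qs - Qd = 77 - 20 = 57

57


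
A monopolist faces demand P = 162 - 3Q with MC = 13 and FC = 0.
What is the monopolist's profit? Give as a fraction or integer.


MR = MC: 162 - 6Q = 13
Q* = 149/6
P* = 162 - 3*149/6 = 175/2
Profit = (P* - MC)*Q* - FC
= (175/2 - 13)*149/6 - 0
= 149/2*149/6 - 0
= 22201/12 - 0 = 22201/12

22201/12


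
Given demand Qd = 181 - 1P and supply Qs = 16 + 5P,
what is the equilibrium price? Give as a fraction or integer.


At equilibrium, Qd = Qs.
181 - 1P = 16 + 5P
181 - 16 = 1P + 5P
165 = 6P
P* = 165/6 = 55/2

55/2


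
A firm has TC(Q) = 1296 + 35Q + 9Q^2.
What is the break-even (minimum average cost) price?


AC(Q) = 1296/Q + 35 + 9Q
To minimize: dAC/dQ = -1296/Q^2 + 9 = 0
Q^2 = 1296/9 = 144
Q* = 12
Min AC = 1296/12 + 35 + 9*12
Min AC = 108 + 35 + 108 = 251

251


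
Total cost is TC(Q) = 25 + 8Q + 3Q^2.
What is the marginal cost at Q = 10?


MC = dTC/dQ = 8 + 2*3*Q
At Q = 10:
MC = 8 + 6*10
MC = 8 + 60 = 68

68


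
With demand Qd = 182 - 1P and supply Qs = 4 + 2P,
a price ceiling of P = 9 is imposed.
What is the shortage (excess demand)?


At P = 9:
Qd = 182 - 1*9 = 173
Qs = 4 + 2*9 = 22
Shortage = Qd - Qs = 173 - 22 = 151

151


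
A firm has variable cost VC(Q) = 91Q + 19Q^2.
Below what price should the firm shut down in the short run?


AVC(Q) = VC(Q)/Q = 91 + 19Q
AVC is increasing in Q, so minimum AVC is at Q -> 0+.
Min AVC = 91
The firm should shut down if P < 91.

91


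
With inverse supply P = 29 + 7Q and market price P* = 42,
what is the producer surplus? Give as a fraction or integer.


Minimum supply price (at Q=0): P_min = 29
Quantity supplied at P* = 42:
Q* = (42 - 29)/7 = 13/7
PS = (1/2) * Q* * (P* - P_min)
PS = (1/2) * 13/7 * (42 - 29)
PS = (1/2) * 13/7 * 13 = 169/14

169/14


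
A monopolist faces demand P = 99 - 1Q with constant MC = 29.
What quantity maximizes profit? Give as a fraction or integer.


TR = P*Q = (99 - 1Q)Q = 99Q - 1Q^2
MR = dTR/dQ = 99 - 2Q
Set MR = MC:
99 - 2Q = 29
70 = 2Q
Q* = 70/2 = 35

35


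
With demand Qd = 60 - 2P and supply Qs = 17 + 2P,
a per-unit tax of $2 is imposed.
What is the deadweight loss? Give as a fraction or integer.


Pre-tax equilibrium quantity: Q* = 77/2
Post-tax equilibrium quantity: Q_tax = 73/2
Reduction in quantity: Q* - Q_tax = 2
DWL = (1/2) * tax * (Q* - Q_tax)
DWL = (1/2) * 2 * 2 = 2

2


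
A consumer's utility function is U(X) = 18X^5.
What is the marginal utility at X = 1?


MU = dU/dX = 18*5*X^(5-1)
MU = 90*X^4
At X = 1:
MU = 90 * 1^4
MU = 90 * 1 = 90

90


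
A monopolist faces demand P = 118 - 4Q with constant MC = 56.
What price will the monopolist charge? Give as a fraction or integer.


MR = 118 - 8Q
Set MR = MC: 118 - 8Q = 56
Q* = 31/4
Substitute into demand:
P* = 118 - 4*31/4 = 87

87


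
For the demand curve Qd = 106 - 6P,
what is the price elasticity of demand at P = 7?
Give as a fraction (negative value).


dQ/dP = -6
At P = 7: Q = 106 - 6*7 = 64
E = (dQ/dP)(P/Q) = (-6)(7/64) = -21/32

-21/32


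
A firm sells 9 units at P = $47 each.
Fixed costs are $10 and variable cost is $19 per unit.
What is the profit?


Total Revenue = P * Q = 47 * 9 = $423
Total Cost = FC + VC*Q = 10 + 19*9 = $181
Profit = TR - TC = 423 - 181 = $242

$242


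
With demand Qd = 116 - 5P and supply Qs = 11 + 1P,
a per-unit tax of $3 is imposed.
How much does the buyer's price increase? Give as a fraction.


With a per-unit tax, the buyer's price increase depends on relative slopes.
Supply slope: d = 1, Demand slope: b = 5
Buyer's price increase = d * tax / (b + d)
= 1 * 3 / (5 + 1)
= 3 / 6 = 1/2

1/2


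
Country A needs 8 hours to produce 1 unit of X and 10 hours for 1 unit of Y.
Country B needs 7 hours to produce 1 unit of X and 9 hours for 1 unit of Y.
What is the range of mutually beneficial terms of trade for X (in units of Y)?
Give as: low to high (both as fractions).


Opportunity cost of X for Country A = hours_X / hours_Y = 8/10 = 4/5 units of Y
Opportunity cost of X for Country B = hours_X / hours_Y = 7/9 = 7/9 units of Y
Terms of trade must be between the two opportunity costs.
Range: 7/9 to 4/5

7/9 to 4/5


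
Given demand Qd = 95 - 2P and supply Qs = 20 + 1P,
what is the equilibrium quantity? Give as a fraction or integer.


First find equilibrium price:
95 - 2P = 20 + 1P
P* = 75/3 = 25
Then substitute into demand:
Q* = 95 - 2 * 25 = 45

45


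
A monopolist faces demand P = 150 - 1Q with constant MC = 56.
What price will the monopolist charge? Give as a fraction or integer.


MR = 150 - 2Q
Set MR = MC: 150 - 2Q = 56
Q* = 47
Substitute into demand:
P* = 150 - 1*47 = 103

103


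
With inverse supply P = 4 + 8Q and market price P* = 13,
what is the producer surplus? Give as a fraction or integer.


Minimum supply price (at Q=0): P_min = 4
Quantity supplied at P* = 13:
Q* = (13 - 4)/8 = 9/8
PS = (1/2) * Q* * (P* - P_min)
PS = (1/2) * 9/8 * (13 - 4)
PS = (1/2) * 9/8 * 9 = 81/16

81/16


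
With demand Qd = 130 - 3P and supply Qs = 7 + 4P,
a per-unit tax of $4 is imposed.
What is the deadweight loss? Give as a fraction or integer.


Pre-tax equilibrium quantity: Q* = 541/7
Post-tax equilibrium quantity: Q_tax = 493/7
Reduction in quantity: Q* - Q_tax = 48/7
DWL = (1/2) * tax * (Q* - Q_tax)
DWL = (1/2) * 4 * 48/7 = 96/7

96/7


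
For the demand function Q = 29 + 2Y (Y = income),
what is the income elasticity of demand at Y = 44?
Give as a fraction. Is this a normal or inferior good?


dQ/dY = 2
At Y = 44: Q = 29 + 2*44 = 117
Ey = (dQ/dY)(Y/Q) = 2 * 44 / 117 = 88/117
Since Ey > 0, this is a normal good.

88/117 (normal good)


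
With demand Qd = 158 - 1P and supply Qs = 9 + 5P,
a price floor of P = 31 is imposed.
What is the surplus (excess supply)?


At P = 31:
Qd = 158 - 1*31 = 127
Qs = 9 + 5*31 = 164
Surplus = Qs - Qd = 164 - 127 = 37

37


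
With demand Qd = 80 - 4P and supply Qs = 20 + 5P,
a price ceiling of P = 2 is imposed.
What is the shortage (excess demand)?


At P = 2:
Qd = 80 - 4*2 = 72
Qs = 20 + 5*2 = 30
Shortage = Qd - Qs = 72 - 30 = 42

42


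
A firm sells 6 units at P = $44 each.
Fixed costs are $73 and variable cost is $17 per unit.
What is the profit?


Total Revenue = P * Q = 44 * 6 = $264
Total Cost = FC + VC*Q = 73 + 17*6 = $175
Profit = TR - TC = 264 - 175 = $89

$89


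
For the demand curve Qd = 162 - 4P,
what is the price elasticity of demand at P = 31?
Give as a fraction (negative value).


dQ/dP = -4
At P = 31: Q = 162 - 4*31 = 38
E = (dQ/dP)(P/Q) = (-4)(31/38) = -62/19

-62/19


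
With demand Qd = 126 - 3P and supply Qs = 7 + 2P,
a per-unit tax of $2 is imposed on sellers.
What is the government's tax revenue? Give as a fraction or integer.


With tax on sellers, new supply: Qs' = 7 + 2(P - 2)
= 3 + 2P
New equilibrium quantity:
Q_new = 261/5
Tax revenue = tax * Q_new = 2 * 261/5 = 522/5

522/5


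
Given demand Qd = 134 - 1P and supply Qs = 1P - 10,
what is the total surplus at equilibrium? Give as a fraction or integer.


Find equilibrium: 134 - 1P = 1P - 10
134 + 10 = 2P
P* = 144/2 = 72
Q* = 1*72 - 10 = 62
Inverse demand: P = 134 - Q/1, so P_max = 134
Inverse supply: P = 10 + Q/1, so P_min = 10
CS = (1/2) * 62 * (134 - 72) = 1922
PS = (1/2) * 62 * (72 - 10) = 1922
TS = CS + PS = 1922 + 1922 = 3844

3844


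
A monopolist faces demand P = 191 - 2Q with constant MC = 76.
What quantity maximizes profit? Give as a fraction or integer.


TR = P*Q = (191 - 2Q)Q = 191Q - 2Q^2
MR = dTR/dQ = 191 - 4Q
Set MR = MC:
191 - 4Q = 76
115 = 4Q
Q* = 115/4 = 115/4

115/4


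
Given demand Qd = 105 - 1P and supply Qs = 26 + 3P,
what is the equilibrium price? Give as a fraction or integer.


At equilibrium, Qd = Qs.
105 - 1P = 26 + 3P
105 - 26 = 1P + 3P
79 = 4P
P* = 79/4 = 79/4

79/4


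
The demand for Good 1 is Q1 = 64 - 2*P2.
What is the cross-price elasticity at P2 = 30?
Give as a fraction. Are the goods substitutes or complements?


dQ1/dP2 = -2
At P2 = 30: Q1 = 64 - 2*30 = 4
Exy = (dQ1/dP2)(P2/Q1) = -2 * 30 / 4 = -15
Since Exy < 0, the goods are complements.

-15 (complements)


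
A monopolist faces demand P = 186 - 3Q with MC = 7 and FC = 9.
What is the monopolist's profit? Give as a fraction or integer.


MR = MC: 186 - 6Q = 7
Q* = 179/6
P* = 186 - 3*179/6 = 193/2
Profit = (P* - MC)*Q* - FC
= (193/2 - 7)*179/6 - 9
= 179/2*179/6 - 9
= 32041/12 - 9 = 31933/12

31933/12


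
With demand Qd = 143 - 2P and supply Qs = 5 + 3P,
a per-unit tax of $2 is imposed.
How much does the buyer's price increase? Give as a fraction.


With a per-unit tax, the buyer's price increase depends on relative slopes.
Supply slope: d = 3, Demand slope: b = 2
Buyer's price increase = d * tax / (b + d)
= 3 * 2 / (2 + 3)
= 6 / 5 = 6/5

6/5


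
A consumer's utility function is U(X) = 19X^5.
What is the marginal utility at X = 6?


MU = dU/dX = 19*5*X^(5-1)
MU = 95*X^4
At X = 6:
MU = 95 * 6^4
MU = 95 * 1296 = 123120

123120


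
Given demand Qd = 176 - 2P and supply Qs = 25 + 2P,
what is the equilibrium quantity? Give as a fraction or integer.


First find equilibrium price:
176 - 2P = 25 + 2P
P* = 151/4 = 151/4
Then substitute into demand:
Q* = 176 - 2 * 151/4 = 201/2

201/2


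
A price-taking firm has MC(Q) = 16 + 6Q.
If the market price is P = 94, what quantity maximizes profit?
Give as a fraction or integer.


In perfect competition, profit is maximized where P = MC.
94 = 16 + 6Q
78 = 6Q
Q* = 78/6 = 13

13


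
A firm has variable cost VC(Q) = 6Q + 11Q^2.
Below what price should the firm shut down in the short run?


AVC(Q) = VC(Q)/Q = 6 + 11Q
AVC is increasing in Q, so minimum AVC is at Q -> 0+.
Min AVC = 6
The firm should shut down if P < 6.

6


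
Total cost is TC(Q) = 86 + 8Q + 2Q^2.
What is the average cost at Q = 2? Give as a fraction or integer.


TC(2) = 86 + 8*2 + 2*2^2
TC(2) = 86 + 16 + 8 = 110
AC = TC/Q = 110/2 = 55

55


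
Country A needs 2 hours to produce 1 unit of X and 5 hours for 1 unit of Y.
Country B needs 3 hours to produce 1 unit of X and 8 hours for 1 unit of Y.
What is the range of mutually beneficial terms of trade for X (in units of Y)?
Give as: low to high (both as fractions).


Opportunity cost of X for Country A = hours_X / hours_Y = 2/5 = 2/5 units of Y
Opportunity cost of X for Country B = hours_X / hours_Y = 3/8 = 3/8 units of Y
Terms of trade must be between the two opportunity costs.
Range: 3/8 to 2/5

3/8 to 2/5


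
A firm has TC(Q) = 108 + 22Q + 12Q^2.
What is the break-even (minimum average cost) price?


AC(Q) = 108/Q + 22 + 12Q
To minimize: dAC/dQ = -108/Q^2 + 12 = 0
Q^2 = 108/12 = 9
Q* = 3
Min AC = 108/3 + 22 + 12*3
Min AC = 36 + 22 + 36 = 94

94


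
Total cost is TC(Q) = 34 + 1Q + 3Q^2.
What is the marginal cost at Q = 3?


MC = dTC/dQ = 1 + 2*3*Q
At Q = 3:
MC = 1 + 6*3
MC = 1 + 18 = 19

19


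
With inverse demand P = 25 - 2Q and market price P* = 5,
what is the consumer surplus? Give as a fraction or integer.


Maximum willingness to pay (at Q=0): P_max = 25
Quantity demanded at P* = 5:
Q* = (25 - 5)/2 = 10
CS = (1/2) * Q* * (P_max - P*)
CS = (1/2) * 10 * (25 - 5)
CS = (1/2) * 10 * 20 = 100

100


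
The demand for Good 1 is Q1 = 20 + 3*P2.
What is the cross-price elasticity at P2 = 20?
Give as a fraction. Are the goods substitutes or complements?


dQ1/dP2 = 3
At P2 = 20: Q1 = 20 + 3*20 = 80
Exy = (dQ1/dP2)(P2/Q1) = 3 * 20 / 80 = 3/4
Since Exy > 0, the goods are substitutes.

3/4 (substitutes)


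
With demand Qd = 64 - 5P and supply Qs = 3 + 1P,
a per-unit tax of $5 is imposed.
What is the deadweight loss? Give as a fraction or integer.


Pre-tax equilibrium quantity: Q* = 79/6
Post-tax equilibrium quantity: Q_tax = 9
Reduction in quantity: Q* - Q_tax = 25/6
DWL = (1/2) * tax * (Q* - Q_tax)
DWL = (1/2) * 5 * 25/6 = 125/12

125/12


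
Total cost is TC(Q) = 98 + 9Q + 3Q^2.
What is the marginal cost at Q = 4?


MC = dTC/dQ = 9 + 2*3*Q
At Q = 4:
MC = 9 + 6*4
MC = 9 + 24 = 33

33


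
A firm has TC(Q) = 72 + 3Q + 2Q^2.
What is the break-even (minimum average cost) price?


AC(Q) = 72/Q + 3 + 2Q
To minimize: dAC/dQ = -72/Q^2 + 2 = 0
Q^2 = 72/2 = 36
Q* = 6
Min AC = 72/6 + 3 + 2*6
Min AC = 12 + 3 + 12 = 27

27


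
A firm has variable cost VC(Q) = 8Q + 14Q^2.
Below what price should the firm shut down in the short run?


AVC(Q) = VC(Q)/Q = 8 + 14Q
AVC is increasing in Q, so minimum AVC is at Q -> 0+.
Min AVC = 8
The firm should shut down if P < 8.

8


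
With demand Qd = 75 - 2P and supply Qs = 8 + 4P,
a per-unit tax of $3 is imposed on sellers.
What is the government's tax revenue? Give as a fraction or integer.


With tax on sellers, new supply: Qs' = 8 + 4(P - 3)
= 4P - 4
New equilibrium quantity:
Q_new = 146/3
Tax revenue = tax * Q_new = 3 * 146/3 = 146

146


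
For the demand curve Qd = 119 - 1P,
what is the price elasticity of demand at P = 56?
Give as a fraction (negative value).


dQ/dP = -1
At P = 56: Q = 119 - 1*56 = 63
E = (dQ/dP)(P/Q) = (-1)(56/63) = -8/9

-8/9


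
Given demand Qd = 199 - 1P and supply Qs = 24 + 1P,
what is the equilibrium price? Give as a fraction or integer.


At equilibrium, Qd = Qs.
199 - 1P = 24 + 1P
199 - 24 = 1P + 1P
175 = 2P
P* = 175/2 = 175/2

175/2


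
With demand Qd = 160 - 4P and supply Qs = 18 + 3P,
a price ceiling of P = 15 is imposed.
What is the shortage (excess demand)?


At P = 15:
Qd = 160 - 4*15 = 100
Qs = 18 + 3*15 = 63
Shortage = Qd - Qs = 100 - 63 = 37

37


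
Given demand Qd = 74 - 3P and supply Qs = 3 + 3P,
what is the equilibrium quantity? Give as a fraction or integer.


First find equilibrium price:
74 - 3P = 3 + 3P
P* = 71/6 = 71/6
Then substitute into demand:
Q* = 74 - 3 * 71/6 = 77/2

77/2


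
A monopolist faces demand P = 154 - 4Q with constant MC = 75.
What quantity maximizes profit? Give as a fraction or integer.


TR = P*Q = (154 - 4Q)Q = 154Q - 4Q^2
MR = dTR/dQ = 154 - 8Q
Set MR = MC:
154 - 8Q = 75
79 = 8Q
Q* = 79/8 = 79/8

79/8


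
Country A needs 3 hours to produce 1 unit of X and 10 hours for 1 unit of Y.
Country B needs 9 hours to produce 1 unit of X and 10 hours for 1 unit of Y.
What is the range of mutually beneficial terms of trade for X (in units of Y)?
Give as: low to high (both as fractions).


Opportunity cost of X for Country A = hours_X / hours_Y = 3/10 = 3/10 units of Y
Opportunity cost of X for Country B = hours_X / hours_Y = 9/10 = 9/10 units of Y
Terms of trade must be between the two opportunity costs.
Range: 3/10 to 9/10

3/10 to 9/10


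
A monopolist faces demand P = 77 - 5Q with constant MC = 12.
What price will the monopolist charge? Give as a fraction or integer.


MR = 77 - 10Q
Set MR = MC: 77 - 10Q = 12
Q* = 13/2
Substitute into demand:
P* = 77 - 5*13/2 = 89/2

89/2


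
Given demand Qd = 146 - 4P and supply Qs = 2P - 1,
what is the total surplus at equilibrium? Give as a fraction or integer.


Find equilibrium: 146 - 4P = 2P - 1
146 + 1 = 6P
P* = 147/6 = 49/2
Q* = 2*49/2 - 1 = 48
Inverse demand: P = 73/2 - Q/4, so P_max = 73/2
Inverse supply: P = 1/2 + Q/2, so P_min = 1/2
CS = (1/2) * 48 * (73/2 - 49/2) = 288
PS = (1/2) * 48 * (49/2 - 1/2) = 576
TS = CS + PS = 288 + 576 = 864

864


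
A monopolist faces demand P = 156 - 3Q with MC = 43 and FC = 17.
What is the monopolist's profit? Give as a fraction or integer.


MR = MC: 156 - 6Q = 43
Q* = 113/6
P* = 156 - 3*113/6 = 199/2
Profit = (P* - MC)*Q* - FC
= (199/2 - 43)*113/6 - 17
= 113/2*113/6 - 17
= 12769/12 - 17 = 12565/12

12565/12


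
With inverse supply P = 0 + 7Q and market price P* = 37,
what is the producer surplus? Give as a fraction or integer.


Minimum supply price (at Q=0): P_min = 0
Quantity supplied at P* = 37:
Q* = (37 - 0)/7 = 37/7
PS = (1/2) * Q* * (P* - P_min)
PS = (1/2) * 37/7 * (37 - 0)
PS = (1/2) * 37/7 * 37 = 1369/14

1369/14


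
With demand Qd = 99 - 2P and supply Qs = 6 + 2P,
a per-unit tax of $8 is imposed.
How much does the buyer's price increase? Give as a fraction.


With a per-unit tax, the buyer's price increase depends on relative slopes.
Supply slope: d = 2, Demand slope: b = 2
Buyer's price increase = d * tax / (b + d)
= 2 * 8 / (2 + 2)
= 16 / 4 = 4

4


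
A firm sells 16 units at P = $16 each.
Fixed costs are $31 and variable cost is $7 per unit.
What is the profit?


Total Revenue = P * Q = 16 * 16 = $256
Total Cost = FC + VC*Q = 31 + 7*16 = $143
Profit = TR - TC = 256 - 143 = $113

$113


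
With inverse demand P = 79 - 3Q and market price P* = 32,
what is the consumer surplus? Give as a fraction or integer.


Maximum willingness to pay (at Q=0): P_max = 79
Quantity demanded at P* = 32:
Q* = (79 - 32)/3 = 47/3
CS = (1/2) * Q* * (P_max - P*)
CS = (1/2) * 47/3 * (79 - 32)
CS = (1/2) * 47/3 * 47 = 2209/6

2209/6


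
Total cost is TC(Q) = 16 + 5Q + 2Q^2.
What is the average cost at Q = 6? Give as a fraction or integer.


TC(6) = 16 + 5*6 + 2*6^2
TC(6) = 16 + 30 + 72 = 118
AC = TC/Q = 118/6 = 59/3

59/3


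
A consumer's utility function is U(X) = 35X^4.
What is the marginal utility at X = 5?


MU = dU/dX = 35*4*X^(4-1)
MU = 140*X^3
At X = 5:
MU = 140 * 5^3
MU = 140 * 125 = 17500

17500


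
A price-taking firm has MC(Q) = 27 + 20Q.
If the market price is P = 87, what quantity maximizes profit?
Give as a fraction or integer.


In perfect competition, profit is maximized where P = MC.
87 = 27 + 20Q
60 = 20Q
Q* = 60/20 = 3

3


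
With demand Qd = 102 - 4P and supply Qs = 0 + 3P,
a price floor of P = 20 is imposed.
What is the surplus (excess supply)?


At P = 20:
Qd = 102 - 4*20 = 22
Qs = 0 + 3*20 = 60
Surplus = Qs - Qd = 60 - 22 = 38

38


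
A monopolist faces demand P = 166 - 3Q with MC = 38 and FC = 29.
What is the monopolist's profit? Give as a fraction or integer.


MR = MC: 166 - 6Q = 38
Q* = 64/3
P* = 166 - 3*64/3 = 102
Profit = (P* - MC)*Q* - FC
= (102 - 38)*64/3 - 29
= 64*64/3 - 29
= 4096/3 - 29 = 4009/3

4009/3


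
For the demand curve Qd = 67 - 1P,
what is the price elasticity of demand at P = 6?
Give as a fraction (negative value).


dQ/dP = -1
At P = 6: Q = 67 - 1*6 = 61
E = (dQ/dP)(P/Q) = (-1)(6/61) = -6/61

-6/61


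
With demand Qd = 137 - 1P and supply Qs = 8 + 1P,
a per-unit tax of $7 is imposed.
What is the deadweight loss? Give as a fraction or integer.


Pre-tax equilibrium quantity: Q* = 145/2
Post-tax equilibrium quantity: Q_tax = 69
Reduction in quantity: Q* - Q_tax = 7/2
DWL = (1/2) * tax * (Q* - Q_tax)
DWL = (1/2) * 7 * 7/2 = 49/4

49/4


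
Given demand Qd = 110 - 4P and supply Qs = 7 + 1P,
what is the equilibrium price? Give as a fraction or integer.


At equilibrium, Qd = Qs.
110 - 4P = 7 + 1P
110 - 7 = 4P + 1P
103 = 5P
P* = 103/5 = 103/5

103/5


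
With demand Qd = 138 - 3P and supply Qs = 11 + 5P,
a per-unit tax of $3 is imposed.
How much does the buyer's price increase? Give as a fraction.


With a per-unit tax, the buyer's price increase depends on relative slopes.
Supply slope: d = 5, Demand slope: b = 3
Buyer's price increase = d * tax / (b + d)
= 5 * 3 / (3 + 5)
= 15 / 8 = 15/8

15/8


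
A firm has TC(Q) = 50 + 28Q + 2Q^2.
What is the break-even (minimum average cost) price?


AC(Q) = 50/Q + 28 + 2Q
To minimize: dAC/dQ = -50/Q^2 + 2 = 0
Q^2 = 50/2 = 25
Q* = 5
Min AC = 50/5 + 28 + 2*5
Min AC = 10 + 28 + 10 = 48

48


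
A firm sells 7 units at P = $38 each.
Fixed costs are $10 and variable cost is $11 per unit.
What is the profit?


Total Revenue = P * Q = 38 * 7 = $266
Total Cost = FC + VC*Q = 10 + 11*7 = $87
Profit = TR - TC = 266 - 87 = $179

$179


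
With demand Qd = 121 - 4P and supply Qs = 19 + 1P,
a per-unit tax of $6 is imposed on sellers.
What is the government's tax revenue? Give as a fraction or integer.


With tax on sellers, new supply: Qs' = 19 + 1(P - 6)
= 13 + 1P
New equilibrium quantity:
Q_new = 173/5
Tax revenue = tax * Q_new = 6 * 173/5 = 1038/5

1038/5


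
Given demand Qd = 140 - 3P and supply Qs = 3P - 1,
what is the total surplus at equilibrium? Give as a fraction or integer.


Find equilibrium: 140 - 3P = 3P - 1
140 + 1 = 6P
P* = 141/6 = 47/2
Q* = 3*47/2 - 1 = 139/2
Inverse demand: P = 140/3 - Q/3, so P_max = 140/3
Inverse supply: P = 1/3 + Q/3, so P_min = 1/3
CS = (1/2) * 139/2 * (140/3 - 47/2) = 19321/24
PS = (1/2) * 139/2 * (47/2 - 1/3) = 19321/24
TS = CS + PS = 19321/24 + 19321/24 = 19321/12

19321/12


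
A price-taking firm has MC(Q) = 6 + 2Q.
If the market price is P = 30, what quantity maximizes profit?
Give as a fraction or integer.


In perfect competition, profit is maximized where P = MC.
30 = 6 + 2Q
24 = 2Q
Q* = 24/2 = 12

12


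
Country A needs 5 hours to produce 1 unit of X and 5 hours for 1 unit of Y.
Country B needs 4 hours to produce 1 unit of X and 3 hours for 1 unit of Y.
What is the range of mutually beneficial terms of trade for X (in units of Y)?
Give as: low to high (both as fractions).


Opportunity cost of X for Country A = hours_X / hours_Y = 5/5 = 1 units of Y
Opportunity cost of X for Country B = hours_X / hours_Y = 4/3 = 4/3 units of Y
Terms of trade must be between the two opportunity costs.
Range: 1 to 4/3

1 to 4/3


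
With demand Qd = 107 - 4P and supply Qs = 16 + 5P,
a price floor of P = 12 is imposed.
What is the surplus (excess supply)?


At P = 12:
Qd = 107 - 4*12 = 59
Qs = 16 + 5*12 = 76
Surplus = Qs - Qd = 76 - 59 = 17

17


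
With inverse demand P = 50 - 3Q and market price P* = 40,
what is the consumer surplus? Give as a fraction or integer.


Maximum willingness to pay (at Q=0): P_max = 50
Quantity demanded at P* = 40:
Q* = (50 - 40)/3 = 10/3
CS = (1/2) * Q* * (P_max - P*)
CS = (1/2) * 10/3 * (50 - 40)
CS = (1/2) * 10/3 * 10 = 50/3

50/3


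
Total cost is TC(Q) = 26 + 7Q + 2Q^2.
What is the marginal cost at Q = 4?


MC = dTC/dQ = 7 + 2*2*Q
At Q = 4:
MC = 7 + 4*4
MC = 7 + 16 = 23

23


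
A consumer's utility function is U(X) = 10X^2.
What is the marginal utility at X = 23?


MU = dU/dX = 10*2*X^(2-1)
MU = 20*X^1
At X = 23:
MU = 20 * 23^1
MU = 20 * 23 = 460

460


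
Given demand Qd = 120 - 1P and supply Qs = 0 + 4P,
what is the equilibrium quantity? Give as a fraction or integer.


First find equilibrium price:
120 - 1P = 0 + 4P
P* = 120/5 = 24
Then substitute into demand:
Q* = 120 - 1 * 24 = 96

96


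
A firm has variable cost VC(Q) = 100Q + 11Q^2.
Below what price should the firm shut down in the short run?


AVC(Q) = VC(Q)/Q = 100 + 11Q
AVC is increasing in Q, so minimum AVC is at Q -> 0+.
Min AVC = 100
The firm should shut down if P < 100.

100


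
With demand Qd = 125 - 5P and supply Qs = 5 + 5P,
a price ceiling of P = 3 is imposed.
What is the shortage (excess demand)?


At P = 3:
Qd = 125 - 5*3 = 110
Qs = 5 + 5*3 = 20
Shortage = Qd - Qs = 110 - 20 = 90

90


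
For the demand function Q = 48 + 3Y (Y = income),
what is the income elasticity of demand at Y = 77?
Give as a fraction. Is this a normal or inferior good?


dQ/dY = 3
At Y = 77: Q = 48 + 3*77 = 279
Ey = (dQ/dY)(Y/Q) = 3 * 77 / 279 = 77/93
Since Ey > 0, this is a normal good.

77/93 (normal good)


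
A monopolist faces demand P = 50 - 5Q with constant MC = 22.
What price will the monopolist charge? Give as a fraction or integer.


MR = 50 - 10Q
Set MR = MC: 50 - 10Q = 22
Q* = 14/5
Substitute into demand:
P* = 50 - 5*14/5 = 36

36


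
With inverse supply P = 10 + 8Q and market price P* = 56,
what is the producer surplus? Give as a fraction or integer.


Minimum supply price (at Q=0): P_min = 10
Quantity supplied at P* = 56:
Q* = (56 - 10)/8 = 23/4
PS = (1/2) * Q* * (P* - P_min)
PS = (1/2) * 23/4 * (56 - 10)
PS = (1/2) * 23/4 * 46 = 529/4

529/4


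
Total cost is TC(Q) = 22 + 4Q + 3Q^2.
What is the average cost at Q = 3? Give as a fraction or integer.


TC(3) = 22 + 4*3 + 3*3^2
TC(3) = 22 + 12 + 27 = 61
AC = TC/Q = 61/3 = 61/3

61/3


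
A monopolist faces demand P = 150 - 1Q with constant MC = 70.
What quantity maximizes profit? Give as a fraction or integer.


TR = P*Q = (150 - 1Q)Q = 150Q - 1Q^2
MR = dTR/dQ = 150 - 2Q
Set MR = MC:
150 - 2Q = 70
80 = 2Q
Q* = 80/2 = 40

40


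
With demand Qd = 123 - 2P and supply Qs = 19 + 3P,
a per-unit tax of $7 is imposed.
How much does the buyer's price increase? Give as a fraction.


With a per-unit tax, the buyer's price increase depends on relative slopes.
Supply slope: d = 3, Demand slope: b = 2
Buyer's price increase = d * tax / (b + d)
= 3 * 7 / (2 + 3)
= 21 / 5 = 21/5

21/5


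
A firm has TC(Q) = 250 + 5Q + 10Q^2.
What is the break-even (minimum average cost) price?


AC(Q) = 250/Q + 5 + 10Q
To minimize: dAC/dQ = -250/Q^2 + 10 = 0
Q^2 = 250/10 = 25
Q* = 5
Min AC = 250/5 + 5 + 10*5
Min AC = 50 + 5 + 50 = 105

105


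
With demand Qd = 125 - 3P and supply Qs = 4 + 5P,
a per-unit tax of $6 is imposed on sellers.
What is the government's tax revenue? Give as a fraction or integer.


With tax on sellers, new supply: Qs' = 4 + 5(P - 6)
= 5P - 26
New equilibrium quantity:
Q_new = 547/8
Tax revenue = tax * Q_new = 6 * 547/8 = 1641/4

1641/4


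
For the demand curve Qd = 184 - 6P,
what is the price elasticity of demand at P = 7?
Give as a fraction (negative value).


dQ/dP = -6
At P = 7: Q = 184 - 6*7 = 142
E = (dQ/dP)(P/Q) = (-6)(7/142) = -21/71

-21/71


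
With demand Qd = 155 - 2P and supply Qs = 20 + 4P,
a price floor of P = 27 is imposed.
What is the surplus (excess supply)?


At P = 27:
Qd = 155 - 2*27 = 101
Qs = 20 + 4*27 = 128
Surplus = Qs - Qd = 128 - 101 = 27

27


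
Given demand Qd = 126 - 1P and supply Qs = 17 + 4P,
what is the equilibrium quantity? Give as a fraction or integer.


First find equilibrium price:
126 - 1P = 17 + 4P
P* = 109/5 = 109/5
Then substitute into demand:
Q* = 126 - 1 * 109/5 = 521/5

521/5


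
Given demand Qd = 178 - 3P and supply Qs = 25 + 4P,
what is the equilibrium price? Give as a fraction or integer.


At equilibrium, Qd = Qs.
178 - 3P = 25 + 4P
178 - 25 = 3P + 4P
153 = 7P
P* = 153/7 = 153/7

153/7


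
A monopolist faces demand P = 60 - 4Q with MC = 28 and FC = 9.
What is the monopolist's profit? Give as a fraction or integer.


MR = MC: 60 - 8Q = 28
Q* = 4
P* = 60 - 4*4 = 44
Profit = (P* - MC)*Q* - FC
= (44 - 28)*4 - 9
= 16*4 - 9
= 64 - 9 = 55

55


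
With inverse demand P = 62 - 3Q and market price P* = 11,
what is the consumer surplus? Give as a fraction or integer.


Maximum willingness to pay (at Q=0): P_max = 62
Quantity demanded at P* = 11:
Q* = (62 - 11)/3 = 17
CS = (1/2) * Q* * (P_max - P*)
CS = (1/2) * 17 * (62 - 11)
CS = (1/2) * 17 * 51 = 867/2

867/2


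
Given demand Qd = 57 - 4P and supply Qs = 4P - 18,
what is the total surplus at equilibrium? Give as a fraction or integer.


Find equilibrium: 57 - 4P = 4P - 18
57 + 18 = 8P
P* = 75/8 = 75/8
Q* = 4*75/8 - 18 = 39/2
Inverse demand: P = 57/4 - Q/4, so P_max = 57/4
Inverse supply: P = 9/2 + Q/4, so P_min = 9/2
CS = (1/2) * 39/2 * (57/4 - 75/8) = 1521/32
PS = (1/2) * 39/2 * (75/8 - 9/2) = 1521/32
TS = CS + PS = 1521/32 + 1521/32 = 1521/16

1521/16


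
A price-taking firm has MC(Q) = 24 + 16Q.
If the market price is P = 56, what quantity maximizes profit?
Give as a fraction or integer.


In perfect competition, profit is maximized where P = MC.
56 = 24 + 16Q
32 = 16Q
Q* = 32/16 = 2

2


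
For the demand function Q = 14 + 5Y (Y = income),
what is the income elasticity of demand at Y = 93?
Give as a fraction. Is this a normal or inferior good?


dQ/dY = 5
At Y = 93: Q = 14 + 5*93 = 479
Ey = (dQ/dY)(Y/Q) = 5 * 93 / 479 = 465/479
Since Ey > 0, this is a normal good.

465/479 (normal good)


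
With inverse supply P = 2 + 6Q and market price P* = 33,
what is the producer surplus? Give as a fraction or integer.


Minimum supply price (at Q=0): P_min = 2
Quantity supplied at P* = 33:
Q* = (33 - 2)/6 = 31/6
PS = (1/2) * Q* * (P* - P_min)
PS = (1/2) * 31/6 * (33 - 2)
PS = (1/2) * 31/6 * 31 = 961/12

961/12


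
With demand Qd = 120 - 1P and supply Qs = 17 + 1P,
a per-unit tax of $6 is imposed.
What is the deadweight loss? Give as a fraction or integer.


Pre-tax equilibrium quantity: Q* = 137/2
Post-tax equilibrium quantity: Q_tax = 131/2
Reduction in quantity: Q* - Q_tax = 3
DWL = (1/2) * tax * (Q* - Q_tax)
DWL = (1/2) * 6 * 3 = 9

9


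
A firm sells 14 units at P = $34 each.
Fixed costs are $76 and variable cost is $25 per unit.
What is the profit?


Total Revenue = P * Q = 34 * 14 = $476
Total Cost = FC + VC*Q = 76 + 25*14 = $426
Profit = TR - TC = 476 - 426 = $50

$50


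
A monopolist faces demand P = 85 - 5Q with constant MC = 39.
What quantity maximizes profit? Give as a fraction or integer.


TR = P*Q = (85 - 5Q)Q = 85Q - 5Q^2
MR = dTR/dQ = 85 - 10Q
Set MR = MC:
85 - 10Q = 39
46 = 10Q
Q* = 46/10 = 23/5

23/5


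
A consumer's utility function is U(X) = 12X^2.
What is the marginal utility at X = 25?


MU = dU/dX = 12*2*X^(2-1)
MU = 24*X^1
At X = 25:
MU = 24 * 25^1
MU = 24 * 25 = 600

600


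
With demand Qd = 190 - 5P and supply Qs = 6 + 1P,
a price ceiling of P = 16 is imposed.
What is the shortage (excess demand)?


At P = 16:
Qd = 190 - 5*16 = 110
Qs = 6 + 1*16 = 22
Shortage = Qd - Qs = 110 - 22 = 88

88


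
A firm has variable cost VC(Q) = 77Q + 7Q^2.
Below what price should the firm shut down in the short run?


AVC(Q) = VC(Q)/Q = 77 + 7Q
AVC is increasing in Q, so minimum AVC is at Q -> 0+.
Min AVC = 77
The firm should shut down if P < 77.

77
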